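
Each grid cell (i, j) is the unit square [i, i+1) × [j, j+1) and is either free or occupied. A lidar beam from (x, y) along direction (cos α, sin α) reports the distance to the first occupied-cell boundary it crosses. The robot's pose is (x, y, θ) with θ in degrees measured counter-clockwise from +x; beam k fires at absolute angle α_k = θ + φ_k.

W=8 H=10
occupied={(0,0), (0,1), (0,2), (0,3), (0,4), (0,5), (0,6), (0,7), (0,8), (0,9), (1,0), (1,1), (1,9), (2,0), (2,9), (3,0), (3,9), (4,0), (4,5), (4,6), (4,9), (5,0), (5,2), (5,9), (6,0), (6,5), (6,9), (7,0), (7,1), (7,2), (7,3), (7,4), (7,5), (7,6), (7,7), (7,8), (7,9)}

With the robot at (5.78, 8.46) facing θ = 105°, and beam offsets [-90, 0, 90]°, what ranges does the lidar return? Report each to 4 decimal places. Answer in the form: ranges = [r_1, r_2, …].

beam 1: φ=-90°, α=15°
  cosα=0.9659 sinα=0.2588 | (5,8) | tMaxX 0.2278 tMaxY 2.0864 | tΔX 1.0353 tΔY 3.8637
    t=0.2278 [x] (6,8)
    t=1.2630 [x] (7,8) — stop
  → r_1 = 1.2630
beam 2: φ=0°, α=105°
  cosα=-0.2588 sinα=0.9659 | (5,8) | tMaxX 3.0137 tMaxY 0.5590 | tΔX 3.8637 tΔY 1.0353
    t=0.5590 [y] (5,9) — stop
  → r_2 = 0.5590
beam 3: φ=90°, α=195°
  cosα=-0.9659 sinα=-0.2588 | (5,8) | tMaxX 0.8075 tMaxY 1.7773 | tΔX 1.0353 tΔY 3.8637
    t=0.8075 [x] (4,8)
    t=1.7773 [y] (4,7)
    t=1.8428 [x] (3,7)
    t=2.8781 [x] (2,7)
    t=3.9133 [x] (1,7)
    t=4.9486 [x] (0,7) — stop
  → r_3 = 4.9486

ranges = [1.2630, 0.5590, 4.9486]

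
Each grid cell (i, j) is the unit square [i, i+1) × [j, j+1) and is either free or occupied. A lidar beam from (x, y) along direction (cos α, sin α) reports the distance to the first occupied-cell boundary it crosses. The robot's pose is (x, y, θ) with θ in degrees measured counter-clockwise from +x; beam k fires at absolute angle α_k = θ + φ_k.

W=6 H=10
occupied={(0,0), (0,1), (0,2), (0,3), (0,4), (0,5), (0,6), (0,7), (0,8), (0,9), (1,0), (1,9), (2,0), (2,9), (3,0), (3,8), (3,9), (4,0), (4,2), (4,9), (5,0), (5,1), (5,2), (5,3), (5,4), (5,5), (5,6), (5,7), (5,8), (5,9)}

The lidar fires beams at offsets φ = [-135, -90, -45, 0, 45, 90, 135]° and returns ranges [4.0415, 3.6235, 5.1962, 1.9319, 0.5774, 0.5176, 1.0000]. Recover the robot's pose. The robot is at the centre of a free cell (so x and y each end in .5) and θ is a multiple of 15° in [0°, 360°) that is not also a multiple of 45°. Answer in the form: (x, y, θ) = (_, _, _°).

(x, y, θ) = (4.5, 5.5, 285°)

Candidates: 30 free-cell centres × 16 headings = 480 poses. Raycast each; keep the one whose scan matches to 4 dp.
  (2.5, 3.5, 15°): beam 1 = 2.8868 ≠ 4.0415 ✗
  (1.5, 7.5, 195°): beam 1 = 1.7321 ≠ 4.0415 ✗
  (4.5, 4.5, 285°): beam 3 = 4.0415 ≠ 5.1962 ✗
  (3.5, 2.5, 210°): beam 1 = 5.7956 ≠ 4.0415 ✗
  …
  (4.5, 5.5, 285°): r_1=4.0415, r_2=3.6235, r_3=5.1962, r_4=1.9319, r_5=0.5774, r_6=0.5176, r_7=1.0000 — all match ✓
Only this pose fits every beam.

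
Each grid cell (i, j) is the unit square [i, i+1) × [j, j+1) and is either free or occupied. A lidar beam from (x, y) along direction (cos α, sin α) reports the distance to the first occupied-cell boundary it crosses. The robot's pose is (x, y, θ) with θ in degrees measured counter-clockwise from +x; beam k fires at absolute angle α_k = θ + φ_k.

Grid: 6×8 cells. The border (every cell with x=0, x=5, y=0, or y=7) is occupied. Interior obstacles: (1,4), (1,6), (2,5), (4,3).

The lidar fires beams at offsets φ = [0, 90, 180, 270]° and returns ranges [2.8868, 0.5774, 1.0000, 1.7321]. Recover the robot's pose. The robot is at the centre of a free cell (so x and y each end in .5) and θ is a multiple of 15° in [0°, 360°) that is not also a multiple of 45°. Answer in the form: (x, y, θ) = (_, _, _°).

(x, y, θ) = (3.5, 1.5, 150°)

Candidates: 20 free-cell centres × 16 headings = 320 poses. Raycast each; keep the one whose scan matches to 4 dp.
  (3.5, 3.5, 150°): beam 1 = 1.7321 ≠ 2.8868 ✗
  (2.5, 1.5, 15°): beam 1 = 2.5882 ≠ 2.8868 ✗
  (2.5, 3.5, 330°): beam 2 = 4.0415 ≠ 0.5774 ✗
  …
  (3.5, 1.5, 150°): r_1=2.8868, r_2=0.5774, r_3=1.0000, r_4=1.7321 — all match ✓
No second candidate reproduces the full scan.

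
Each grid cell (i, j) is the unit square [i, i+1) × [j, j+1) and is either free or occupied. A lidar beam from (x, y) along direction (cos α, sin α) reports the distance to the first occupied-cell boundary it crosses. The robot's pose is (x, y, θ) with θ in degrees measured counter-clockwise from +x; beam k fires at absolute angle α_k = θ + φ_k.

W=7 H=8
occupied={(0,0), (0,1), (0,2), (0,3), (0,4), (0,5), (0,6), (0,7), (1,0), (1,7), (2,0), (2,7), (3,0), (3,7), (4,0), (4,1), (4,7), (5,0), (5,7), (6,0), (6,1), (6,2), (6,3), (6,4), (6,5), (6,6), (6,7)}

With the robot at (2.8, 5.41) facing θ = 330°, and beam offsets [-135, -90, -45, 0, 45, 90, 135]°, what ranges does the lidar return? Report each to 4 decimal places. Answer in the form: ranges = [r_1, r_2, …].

beam 1: φ=-135°, α=195°
  direction (-0.9659, -0.2588); cell (2,5); t to first gridline: x 0.8282, y 1.5841 (then +1.0353 / +3.8637)
    (1,5) via x @ 0.8282
    (1,4) via y @ 1.5841
    (0,4) via x @ 1.8635  # hit
  → r_1 = 1.8635
beam 2: φ=-90°, α=240°
  direction (-0.5000, -0.8660); cell (2,5); t to first gridline: x 1.6000, y 0.4734 (then +2.0000 / +1.1547)
    (2,4) via y @ 0.4734
    (1,4) via x @ 1.6000
    (1,3) via y @ 1.6281
    (1,2) via y @ 2.7828
    (0,2) via x @ 3.6000  # hit
  → r_2 = 3.6000
beam 3: φ=-45°, α=285°
  direction (0.2588, -0.9659); cell (2,5); t to first gridline: x 0.7727, y 0.4245 (then +3.8637 / +1.0353)
    (2,4) via y @ 0.4245
    (3,4) via x @ 0.7727
    (3,3) via y @ 1.4597
    (3,2) via y @ 2.4950
    (3,1) via y @ 3.5303
    (3,0) via y @ 4.5656  # hit
  → r_3 = 4.5656
beam 4: φ=0°, α=330°
  direction (0.8660, -0.5000); cell (2,5); t to first gridline: x 0.2309, y 0.8200 (then +1.1547 / +2.0000)
    (3,5) via x @ 0.2309
    (3,4) via y @ 0.8200
    (4,4) via x @ 1.3856
    (5,4) via x @ 2.5403
    (5,3) via y @ 2.8200
    (6,3) via x @ 3.6950  # hit
  → r_4 = 3.6950
beam 5: φ=45°, α=15°
  direction (0.9659, 0.2588); cell (2,5); t to first gridline: x 0.2071, y 2.2796 (then +1.0353 / +3.8637)
    (3,5) via x @ 0.2071
    (4,5) via x @ 1.2423
    (5,5) via x @ 2.2776
    (5,6) via y @ 2.2796
    (6,6) via x @ 3.3129  # hit
  → r_5 = 3.3129
beam 6: φ=90°, α=60°
  direction (0.5000, 0.8660); cell (2,5); t to first gridline: x 0.4000, y 0.6813 (then +2.0000 / +1.1547)
    (3,5) via x @ 0.4000
    (3,6) via y @ 0.6813
    (3,7) via y @ 1.8360  # hit
  → r_6 = 1.8360
beam 7: φ=135°, α=105°
  direction (-0.2588, 0.9659); cell (2,5); t to first gridline: x 3.0910, y 0.6108 (then +3.8637 / +1.0353)
    (2,6) via y @ 0.6108
    (2,7) via y @ 1.6461  # hit
  → r_7 = 1.6461

ranges = [1.8635, 3.6000, 4.5656, 3.6950, 3.3129, 1.8360, 1.6461]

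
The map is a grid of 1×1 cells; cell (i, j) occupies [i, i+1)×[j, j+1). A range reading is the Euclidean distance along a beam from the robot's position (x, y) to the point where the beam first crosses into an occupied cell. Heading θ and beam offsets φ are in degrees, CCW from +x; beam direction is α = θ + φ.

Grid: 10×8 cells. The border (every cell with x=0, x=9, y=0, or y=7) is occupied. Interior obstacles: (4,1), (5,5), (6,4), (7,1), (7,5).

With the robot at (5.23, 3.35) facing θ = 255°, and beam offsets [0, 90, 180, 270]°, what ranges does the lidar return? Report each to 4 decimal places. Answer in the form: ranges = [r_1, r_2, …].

ranges = [1.3976, 3.9030, 1.7082, 4.3792]

beam 1: φ=0°, α=255°
  direction (-0.2588, -0.9659); cell (5,3); t to first gridline: x 0.8887, y 0.3623 (then +3.8637 / +1.0353)
    (5,2) via y @ 0.3623
    (4,2) via x @ 0.8887
    (4,1) via y @ 1.3976  # hit
  → r_1 = 1.3976
beam 2: φ=90°, α=345°
  direction (0.9659, -0.2588); cell (5,3); t to first gridline: x 0.7972, y 1.3523 (then +1.0353 / +3.8637)
    (6,3) via x @ 0.7972
    (6,2) via y @ 1.3523
    (7,2) via x @ 1.8324
    (8,2) via x @ 2.8677
    (9,2) via x @ 3.9030  # hit
  → r_2 = 3.9030
beam 3: φ=180°, α=75°
  direction (0.2588, 0.9659); cell (5,3); t to first gridline: x 2.9751, y 0.6729 (then +3.8637 / +1.0353)
    (5,4) via y @ 0.6729
    (5,5) via y @ 1.7082  # hit
  → r_3 = 1.7082
beam 4: φ=270°, α=165°
  direction (-0.9659, 0.2588); cell (5,3); t to first gridline: x 0.2381, y 2.5114 (then +1.0353 / +3.8637)
    (4,3) via x @ 0.2381
    (3,3) via x @ 1.2734
    (2,3) via x @ 2.3087
    (2,4) via y @ 2.5114
    (1,4) via x @ 3.3439
    (0,4) via x @ 4.3792  # hit
  → r_4 = 4.3792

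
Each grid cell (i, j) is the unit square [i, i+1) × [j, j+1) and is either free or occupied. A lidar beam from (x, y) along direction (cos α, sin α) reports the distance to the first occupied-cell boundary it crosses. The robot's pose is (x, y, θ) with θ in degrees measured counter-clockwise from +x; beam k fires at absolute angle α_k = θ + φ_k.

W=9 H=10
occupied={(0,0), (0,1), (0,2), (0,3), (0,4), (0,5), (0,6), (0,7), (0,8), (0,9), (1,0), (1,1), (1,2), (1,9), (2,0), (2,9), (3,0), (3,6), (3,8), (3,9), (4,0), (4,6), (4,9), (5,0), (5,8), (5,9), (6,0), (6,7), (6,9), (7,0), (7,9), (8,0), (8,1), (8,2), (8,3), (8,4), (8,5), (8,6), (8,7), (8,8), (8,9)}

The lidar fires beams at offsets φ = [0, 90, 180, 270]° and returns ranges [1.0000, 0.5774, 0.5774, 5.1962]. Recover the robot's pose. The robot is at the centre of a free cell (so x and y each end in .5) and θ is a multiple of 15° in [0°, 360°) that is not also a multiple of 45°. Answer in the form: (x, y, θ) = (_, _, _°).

(x, y, θ) = (7.5, 1.5, 210°)

Candidates: 49 free-cell centres × 16 headings = 784 poses. Raycast each; keep the one whose scan matches to 4 dp.
  (2.5, 6.5, 75°): beam 1 = 1.9319 ≠ 1.0000 ✗
  (7.5, 2.5, 195°): beam 1 = 5.6940 ≠ 1.0000 ✗
  (5.5, 1.5, 165°): beam 1 = 3.6235 ≠ 1.0000 ✗
  (5.5, 7.5, 165°): beam 1 = 1.9319 ≠ 1.0000 ✗
  (2.5, 7.5, 330°): beam 2 = 1.0000 ≠ 0.5774 ✗
  …
  (7.5, 1.5, 210°): r_1=1.0000, r_2=0.5774, r_3=0.5774, r_4=5.1962 — all match ✓
No second candidate reproduces the full scan.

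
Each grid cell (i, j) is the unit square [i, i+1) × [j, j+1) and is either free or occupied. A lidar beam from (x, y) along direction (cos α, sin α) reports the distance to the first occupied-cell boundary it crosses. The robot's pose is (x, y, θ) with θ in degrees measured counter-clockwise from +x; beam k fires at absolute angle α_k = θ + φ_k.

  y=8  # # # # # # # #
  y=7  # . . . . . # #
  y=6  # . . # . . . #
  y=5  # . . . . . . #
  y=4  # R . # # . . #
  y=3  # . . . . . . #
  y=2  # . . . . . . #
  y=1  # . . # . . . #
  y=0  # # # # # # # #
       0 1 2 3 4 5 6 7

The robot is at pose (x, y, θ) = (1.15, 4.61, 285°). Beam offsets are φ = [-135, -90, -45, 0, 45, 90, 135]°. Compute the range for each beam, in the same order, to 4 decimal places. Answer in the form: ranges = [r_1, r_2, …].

ranges = [0.1732, 0.1553, 0.3000, 3.7373, 6.7550, 6.0564, 3.9144]

beam 1: φ=-135°, α=150°
  cosα=-0.8660 sinα=0.5000 | (1,4) | tMaxX 0.1732 tMaxY 0.7800 | tΔX 1.1547 tΔY 2.0000
    t=0.1732 [x] (0,4) — stop
  → r_1 = 0.1732
beam 2: φ=-90°, α=195°
  cosα=-0.9659 sinα=-0.2588 | (1,4) | tMaxX 0.1553 tMaxY 2.3569 | tΔX 1.0353 tΔY 3.8637
    t=0.1553 [x] (0,4) — stop
  → r_2 = 0.1553
beam 3: φ=-45°, α=240°
  cosα=-0.5000 sinα=-0.8660 | (1,4) | tMaxX 0.3000 tMaxY 0.7044 | tΔX 2.0000 tΔY 1.1547
    t=0.3000 [x] (0,4) — stop
  → r_3 = 0.3000
beam 4: φ=0°, α=285°
  cosα=0.2588 sinα=-0.9659 | (1,4) | tMaxX 3.2841 tMaxY 0.6315 | tΔX 3.8637 tΔY 1.0353
    t=0.6315 [y] (1,3)
    t=1.6668 [y] (1,2)
    t=2.7021 [y] (1,1)
    t=3.2841 [x] (2,1)
    t=3.7373 [y] (2,0) — stop
  → r_4 = 3.7373
beam 5: φ=45°, α=330°
  cosα=0.8660 sinα=-0.5000 | (1,4) | tMaxX 0.9815 tMaxY 1.2200 | tΔX 1.1547 tΔY 2.0000
    t=0.9815 [x] (2,4)
    t=1.2200 [y] (2,3)
    t=2.1362 [x] (3,3)
    t=3.2200 [y] (3,2)
    t=3.2909 [x] (4,2)
    t=4.4456 [x] (5,2)
    t=5.2200 [y] (5,1)
    t=5.6003 [x] (6,1)
    t=6.7550 [x] (7,1) — stop
  → r_5 = 6.7550
beam 6: φ=90°, α=15°
  cosα=0.9659 sinα=0.2588 | (1,4) | tMaxX 0.8800 tMaxY 1.5068 | tΔX 1.0353 tΔY 3.8637
    t=0.8800 [x] (2,4)
    t=1.5068 [y] (2,5)
    t=1.9153 [x] (3,5)
    t=2.9505 [x] (4,5)
    t=3.9858 [x] (5,5)
    t=5.0211 [x] (6,5)
    t=5.3705 [y] (6,6)
    t=6.0564 [x] (7,6) — stop
  → r_6 = 6.0564
beam 7: φ=135°, α=60°
  cosα=0.5000 sinα=0.8660 | (1,4) | tMaxX 1.7000 tMaxY 0.4503 | tΔX 2.0000 tΔY 1.1547
    t=0.4503 [y] (1,5)
    t=1.6050 [y] (1,6)
    t=1.7000 [x] (2,6)
    t=2.7597 [y] (2,7)
    t=3.7000 [x] (3,7)
    t=3.9144 [y] (3,8) — stop
  → r_7 = 3.9144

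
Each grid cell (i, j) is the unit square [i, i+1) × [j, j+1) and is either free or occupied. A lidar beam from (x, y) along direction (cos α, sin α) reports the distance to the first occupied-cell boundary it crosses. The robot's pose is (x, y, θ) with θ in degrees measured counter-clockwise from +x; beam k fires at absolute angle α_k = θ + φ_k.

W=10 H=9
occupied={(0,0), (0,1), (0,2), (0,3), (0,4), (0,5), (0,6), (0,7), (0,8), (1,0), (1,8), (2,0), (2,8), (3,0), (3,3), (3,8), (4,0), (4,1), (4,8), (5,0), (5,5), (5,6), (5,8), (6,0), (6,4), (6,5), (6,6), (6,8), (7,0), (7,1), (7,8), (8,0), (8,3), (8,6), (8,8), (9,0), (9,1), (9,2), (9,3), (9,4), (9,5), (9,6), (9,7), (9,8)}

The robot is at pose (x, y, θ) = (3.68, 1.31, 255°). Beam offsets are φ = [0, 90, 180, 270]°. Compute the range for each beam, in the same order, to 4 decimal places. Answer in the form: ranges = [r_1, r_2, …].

ranges = [0.3209, 0.3313, 5.1001, 2.7745]

beam 1: φ=0°, α=255°
  dir = (cos 255°, sin 255°) = (-0.2588, -0.9659); from cell (3,1)
  next x-line at t=2.6273, next y-line at t=0.3209; Δt_x=3.8637, Δt_y=1.0353
    y: enter (3,0) at t=0.3209 ← occupied
  → r_1 = 0.3209
beam 2: φ=90°, α=345°
  dir = (cos 345°, sin 345°) = (0.9659, -0.2588); from cell (3,1)
  next x-line at t=0.3313, next y-line at t=1.1977; Δt_x=1.0353, Δt_y=3.8637
    x: enter (4,1) at t=0.3313 ← occupied
  → r_2 = 0.3313
beam 3: φ=180°, α=75°
  dir = (cos 75°, sin 75°) = (0.2588, 0.9659); from cell (3,1)
  next x-line at t=1.2364, next y-line at t=0.7143; Δt_x=3.8637, Δt_y=1.0353
    y: enter (3,2) at t=0.7143
    x: enter (4,2) at t=1.2364
    y: enter (4,3) at t=1.7496
    y: enter (4,4) at t=2.7849
    y: enter (4,5) at t=3.8202
    y: enter (4,6) at t=4.8554
    x: enter (5,6) at t=5.1001 ← occupied
  → r_3 = 5.1001
beam 4: φ=270°, α=165°
  dir = (cos 165°, sin 165°) = (-0.9659, 0.2588); from cell (3,1)
  next x-line at t=0.7040, next y-line at t=2.6660; Δt_x=1.0353, Δt_y=3.8637
    x: enter (2,1) at t=0.7040
    x: enter (1,1) at t=1.7393
    y: enter (1,2) at t=2.6660
    x: enter (0,2) at t=2.7745 ← occupied
  → r_4 = 2.7745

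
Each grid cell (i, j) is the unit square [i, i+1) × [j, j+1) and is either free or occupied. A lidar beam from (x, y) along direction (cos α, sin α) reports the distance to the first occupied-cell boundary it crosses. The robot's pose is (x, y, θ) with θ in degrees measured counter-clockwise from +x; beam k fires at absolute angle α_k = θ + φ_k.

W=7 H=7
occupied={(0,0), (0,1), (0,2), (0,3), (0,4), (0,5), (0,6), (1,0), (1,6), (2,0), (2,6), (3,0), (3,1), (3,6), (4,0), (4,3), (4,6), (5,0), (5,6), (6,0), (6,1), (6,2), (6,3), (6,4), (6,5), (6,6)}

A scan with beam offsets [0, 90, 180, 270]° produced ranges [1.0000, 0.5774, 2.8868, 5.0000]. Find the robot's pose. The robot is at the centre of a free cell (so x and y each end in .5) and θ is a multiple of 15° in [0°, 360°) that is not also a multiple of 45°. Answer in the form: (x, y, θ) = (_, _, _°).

Candidates: 23 free-cell centres × 16 headings = 368 poses. Raycast each; keep the one whose scan matches to 4 dp.
  (4.5, 1.5, 195°): beam 1 = 0.5176 ≠ 1.0000 ✗
  (1.5, 2.5, 75°): beam 1 = 3.6235 ≠ 1.0000 ✗
  (3.5, 3.5, 240°): beam 1 = 2.8868 ≠ 1.0000 ✗
  (5.5, 3.5, 330°): beam 1 = 0.5774 ≠ 1.0000 ✗
  …
  (1.5, 3.5, 120°): r_1=1.0000, r_2=0.5774, r_3=2.8868, r_4=5.0000 — all match ✓
Only this pose fits every beam.

(x, y, θ) = (1.5, 3.5, 120°)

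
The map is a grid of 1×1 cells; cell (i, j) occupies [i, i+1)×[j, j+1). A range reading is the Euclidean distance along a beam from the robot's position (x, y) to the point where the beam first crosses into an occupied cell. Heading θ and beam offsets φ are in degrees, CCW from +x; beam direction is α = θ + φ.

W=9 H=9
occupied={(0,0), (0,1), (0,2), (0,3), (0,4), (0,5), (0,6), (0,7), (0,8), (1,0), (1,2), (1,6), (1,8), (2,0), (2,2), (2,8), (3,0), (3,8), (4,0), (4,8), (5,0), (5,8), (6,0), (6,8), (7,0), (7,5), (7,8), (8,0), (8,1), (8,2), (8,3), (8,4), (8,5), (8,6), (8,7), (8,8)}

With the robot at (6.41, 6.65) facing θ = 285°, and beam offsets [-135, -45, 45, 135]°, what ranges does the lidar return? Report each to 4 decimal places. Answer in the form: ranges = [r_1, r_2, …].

ranges = [2.7000, 6.5241, 1.3000, 1.5588]

beam 1: φ=-135°, α=150°
  dir = (cos 150°, sin 150°) = (-0.8660, 0.5000); from cell (6,6)
  next x-line at t=0.4734, next y-line at t=0.7000; Δt_x=1.1547, Δt_y=2.0000
    x: enter (5,6) at t=0.4734
    y: enter (5,7) at t=0.7000
    x: enter (4,7) at t=1.6281
    y: enter (4,8) at t=2.7000 ← occupied
  → r_1 = 2.7000
beam 2: φ=-45°, α=240°
  dir = (cos 240°, sin 240°) = (-0.5000, -0.8660); from cell (6,6)
  next x-line at t=0.8200, next y-line at t=0.7506; Δt_x=2.0000, Δt_y=1.1547
    y: enter (6,5) at t=0.7506
    x: enter (5,5) at t=0.8200
    y: enter (5,4) at t=1.9053
    x: enter (4,4) at t=2.8200
    y: enter (4,3) at t=3.0600
    y: enter (4,2) at t=4.2147
    x: enter (3,2) at t=4.8200
    y: enter (3,1) at t=5.3694
    y: enter (3,0) at t=6.5241 ← occupied
  → r_2 = 6.5241
beam 3: φ=45°, α=330°
  dir = (cos 330°, sin 330°) = (0.8660, -0.5000); from cell (6,6)
  next x-line at t=0.6813, next y-line at t=1.3000; Δt_x=1.1547, Δt_y=2.0000
    x: enter (7,6) at t=0.6813
    y: enter (7,5) at t=1.3000 ← occupied
  → r_3 = 1.3000
beam 4: φ=135°, α=60°
  dir = (cos 60°, sin 60°) = (0.5000, 0.8660); from cell (6,6)
  next x-line at t=1.1800, next y-line at t=0.4041; Δt_x=2.0000, Δt_y=1.1547
    y: enter (6,7) at t=0.4041
    x: enter (7,7) at t=1.1800
    y: enter (7,8) at t=1.5588 ← occupied
  → r_4 = 1.5588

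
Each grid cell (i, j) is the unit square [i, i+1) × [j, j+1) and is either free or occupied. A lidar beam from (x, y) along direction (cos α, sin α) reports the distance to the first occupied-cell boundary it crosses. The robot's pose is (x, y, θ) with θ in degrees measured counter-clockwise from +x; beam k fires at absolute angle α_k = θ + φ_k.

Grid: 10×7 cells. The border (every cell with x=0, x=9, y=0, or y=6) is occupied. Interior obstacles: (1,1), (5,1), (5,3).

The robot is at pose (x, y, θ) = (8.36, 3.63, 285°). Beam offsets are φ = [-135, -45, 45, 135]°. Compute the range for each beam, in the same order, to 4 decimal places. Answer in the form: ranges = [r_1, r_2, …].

beam 1: φ=-135°, α=150°
  cosα=-0.8660 sinα=0.5000 | (8,3) | tMaxX 0.4157 tMaxY 0.7400 | tΔX 1.1547 tΔY 2.0000
    t=0.4157 [x] (7,3)
    t=0.7400 [y] (7,4)
    t=1.5704 [x] (6,4)
    t=2.7251 [x] (5,4)
    t=2.7400 [y] (5,5)
    t=3.8798 [x] (4,5)
    t=4.7400 [y] (4,6) — stop
  → r_1 = 4.7400
beam 2: φ=-45°, α=240°
  cosα=-0.5000 sinα=-0.8660 | (8,3) | tMaxX 0.7200 tMaxY 0.7275 | tΔX 2.0000 tΔY 1.1547
    t=0.7200 [x] (7,3)
    t=0.7275 [y] (7,2)
    t=1.8822 [y] (7,1)
    t=2.7200 [x] (6,1)
    t=3.0369 [y] (6,0) — stop
  → r_2 = 3.0369
beam 3: φ=45°, α=330°
  cosα=0.8660 sinα=-0.5000 | (8,3) | tMaxX 0.7390 tMaxY 1.2600 | tΔX 1.1547 tΔY 2.0000
    t=0.7390 [x] (9,3) — stop
  → r_3 = 0.7390
beam 4: φ=135°, α=60°
  cosα=0.5000 sinα=0.8660 | (8,3) | tMaxX 1.2800 tMaxY 0.4272 | tΔX 2.0000 tΔY 1.1547
    t=0.4272 [y] (8,4)
    t=1.2800 [x] (9,4) — stop
  → r_4 = 1.2800

ranges = [4.7400, 3.0369, 0.7390, 1.2800]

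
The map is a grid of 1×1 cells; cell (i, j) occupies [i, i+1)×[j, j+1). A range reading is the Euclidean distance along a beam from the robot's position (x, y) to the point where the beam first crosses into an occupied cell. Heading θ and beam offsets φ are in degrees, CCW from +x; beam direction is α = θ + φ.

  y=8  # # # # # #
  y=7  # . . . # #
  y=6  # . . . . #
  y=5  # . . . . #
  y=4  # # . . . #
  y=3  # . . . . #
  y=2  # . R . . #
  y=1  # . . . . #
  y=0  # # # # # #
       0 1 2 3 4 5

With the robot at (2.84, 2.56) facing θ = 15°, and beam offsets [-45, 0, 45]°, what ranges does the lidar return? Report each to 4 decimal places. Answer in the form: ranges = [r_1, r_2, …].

ranges = [2.4942, 2.2362, 4.3200]

beam 1: φ=-45°, α=330°
  cosα=0.8660 sinα=-0.5000 | (2,2) | tMaxX 0.1848 tMaxY 1.1200 | tΔX 1.1547 tΔY 2.0000
    t=0.1848 [x] (3,2)
    t=1.1200 [y] (3,1)
    t=1.3395 [x] (4,1)
    t=2.4942 [x] (5,1) — stop
  → r_1 = 2.4942
beam 2: φ=0°, α=15°
  cosα=0.9659 sinα=0.2588 | (2,2) | tMaxX 0.1656 tMaxY 1.7000 | tΔX 1.0353 tΔY 3.8637
    t=0.1656 [x] (3,2)
    t=1.2009 [x] (4,2)
    t=1.7000 [y] (4,3)
    t=2.2362 [x] (5,3) — stop
  → r_2 = 2.2362
beam 3: φ=45°, α=60°
  cosα=0.5000 sinα=0.8660 | (2,2) | tMaxX 0.3200 tMaxY 0.5081 | tΔX 2.0000 tΔY 1.1547
    t=0.3200 [x] (3,2)
    t=0.5081 [y] (3,3)
    t=1.6628 [y] (3,4)
    t=2.3200 [x] (4,4)
    t=2.8175 [y] (4,5)
    t=3.9722 [y] (4,6)
    t=4.3200 [x] (5,6) — stop
  → r_3 = 4.3200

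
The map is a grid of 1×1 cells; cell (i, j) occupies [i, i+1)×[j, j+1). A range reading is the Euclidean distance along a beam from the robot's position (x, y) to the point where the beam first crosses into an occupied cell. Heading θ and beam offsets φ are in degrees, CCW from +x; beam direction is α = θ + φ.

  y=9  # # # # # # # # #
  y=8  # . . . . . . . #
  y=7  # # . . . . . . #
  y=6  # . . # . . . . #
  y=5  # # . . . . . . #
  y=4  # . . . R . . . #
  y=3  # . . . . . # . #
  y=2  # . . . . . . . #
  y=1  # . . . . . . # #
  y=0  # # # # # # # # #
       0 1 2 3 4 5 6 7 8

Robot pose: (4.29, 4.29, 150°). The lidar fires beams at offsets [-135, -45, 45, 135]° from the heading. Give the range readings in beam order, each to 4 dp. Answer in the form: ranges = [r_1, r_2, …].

beam 1: φ=-135°, α=15°
  dir = (cos 15°, sin 15°) = (0.9659, 0.2588); from cell (4,4)
  next x-line at t=0.7350, next y-line at t=2.7432; Δt_x=1.0353, Δt_y=3.8637
    x: enter (5,4) at t=0.7350
    x: enter (6,4) at t=1.7703
    y: enter (6,5) at t=2.7432
    x: enter (7,5) at t=2.8056
    x: enter (8,5) at t=3.8409 ← occupied
  → r_1 = 3.8409
beam 2: φ=-45°, α=105°
  dir = (cos 105°, sin 105°) = (-0.2588, 0.9659); from cell (4,4)
  next x-line at t=1.1205, next y-line at t=0.7350; Δt_x=3.8637, Δt_y=1.0353
    y: enter (4,5) at t=0.7350
    x: enter (3,5) at t=1.1205
    y: enter (3,6) at t=1.7703 ← occupied
  → r_2 = 1.7703
beam 3: φ=45°, α=195°
  dir = (cos 195°, sin 195°) = (-0.9659, -0.2588); from cell (4,4)
  next x-line at t=0.3002, next y-line at t=1.1205; Δt_x=1.0353, Δt_y=3.8637
    x: enter (3,4) at t=0.3002
    y: enter (3,3) at t=1.1205
    x: enter (2,3) at t=1.3355
    x: enter (1,3) at t=2.3708
    x: enter (0,3) at t=3.4061 ← occupied
  → r_3 = 3.4061
beam 4: φ=135°, α=285°
  dir = (cos 285°, sin 285°) = (0.2588, -0.9659); from cell (4,4)
  next x-line at t=2.7432, next y-line at t=0.3002; Δt_x=3.8637, Δt_y=1.0353
    y: enter (4,3) at t=0.3002
    y: enter (4,2) at t=1.3355
    y: enter (4,1) at t=2.3708
    x: enter (5,1) at t=2.7432
    y: enter (5,0) at t=3.4061 ← occupied
  → r_4 = 3.4061

ranges = [3.8409, 1.7703, 3.4061, 3.4061]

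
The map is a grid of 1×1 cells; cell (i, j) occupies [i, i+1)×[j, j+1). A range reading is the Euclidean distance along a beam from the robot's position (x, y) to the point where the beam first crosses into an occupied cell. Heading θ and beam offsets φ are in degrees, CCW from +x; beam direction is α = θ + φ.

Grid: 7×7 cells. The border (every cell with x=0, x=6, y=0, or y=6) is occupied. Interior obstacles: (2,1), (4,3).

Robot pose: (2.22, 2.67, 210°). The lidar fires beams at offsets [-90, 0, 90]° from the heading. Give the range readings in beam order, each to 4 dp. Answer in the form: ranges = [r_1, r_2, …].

ranges = [2.4400, 1.4087, 0.7736]

beam 1: φ=-90°, α=120°
  dir = (cos 120°, sin 120°) = (-0.5000, 0.8660); from cell (2,2)
  next x-line at t=0.4400, next y-line at t=0.3811; Δt_x=2.0000, Δt_y=1.1547
    y: enter (2,3) at t=0.3811
    x: enter (1,3) at t=0.4400
    y: enter (1,4) at t=1.5358
    x: enter (0,4) at t=2.4400 ← occupied
  → r_1 = 2.4400
beam 2: φ=0°, α=210°
  dir = (cos 210°, sin 210°) = (-0.8660, -0.5000); from cell (2,2)
  next x-line at t=0.2540, next y-line at t=1.3400; Δt_x=1.1547, Δt_y=2.0000
    x: enter (1,2) at t=0.2540
    y: enter (1,1) at t=1.3400
    x: enter (0,1) at t=1.4087 ← occupied
  → r_2 = 1.4087
beam 3: φ=90°, α=300°
  dir = (cos 300°, sin 300°) = (0.5000, -0.8660); from cell (2,2)
  next x-line at t=1.5600, next y-line at t=0.7736; Δt_x=2.0000, Δt_y=1.1547
    y: enter (2,1) at t=0.7736 ← occupied
  → r_3 = 0.7736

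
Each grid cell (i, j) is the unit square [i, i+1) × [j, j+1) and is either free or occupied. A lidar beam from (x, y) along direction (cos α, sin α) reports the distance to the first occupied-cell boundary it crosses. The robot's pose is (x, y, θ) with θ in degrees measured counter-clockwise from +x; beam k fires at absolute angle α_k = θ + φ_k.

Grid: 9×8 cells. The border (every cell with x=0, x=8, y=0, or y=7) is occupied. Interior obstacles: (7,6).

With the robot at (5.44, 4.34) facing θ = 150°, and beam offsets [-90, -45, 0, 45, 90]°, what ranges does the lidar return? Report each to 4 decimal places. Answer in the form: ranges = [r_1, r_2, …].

ranges = [3.0715, 2.7538, 5.1269, 4.5966, 3.8567]

beam 1: φ=-90°, α=60°
  d=(0.5000,0.8660)  start (5,4)  tX=1.1200 tY=0.7621  stride 1/|dx|=2.0000 1/|dy|=1.1547
    cross y-line → (5,5), t=0.7621
    cross x-line → (6,5), t=1.1200
    cross y-line → (6,6), t=1.9168
    cross y-line → (6,7), t=3.0715 (wall)
  → r_1 = 3.0715
beam 2: φ=-45°, α=105°
  d=(-0.2588,0.9659)  start (5,4)  tX=1.7000 tY=0.6833  stride 1/|dx|=3.8637 1/|dy|=1.0353
    cross y-line → (5,5), t=0.6833
    cross x-line → (4,5), t=1.7000
    cross y-line → (4,6), t=1.7186
    cross y-line → (4,7), t=2.7538 (wall)
  → r_2 = 2.7538
beam 3: φ=0°, α=150°
  d=(-0.8660,0.5000)  start (5,4)  tX=0.5081 tY=1.3200  stride 1/|dx|=1.1547 1/|dy|=2.0000
    cross x-line → (4,4), t=0.5081
    cross y-line → (4,5), t=1.3200
    cross x-line → (3,5), t=1.6628
    cross x-line → (2,5), t=2.8175
    cross y-line → (2,6), t=3.3200
    cross x-line → (1,6), t=3.9722
    cross x-line → (0,6), t=5.1269 (wall)
  → r_3 = 5.1269
beam 4: φ=45°, α=195°
  d=(-0.9659,-0.2588)  start (5,4)  tX=0.4555 tY=1.3137  stride 1/|dx|=1.0353 1/|dy|=3.8637
    cross x-line → (4,4), t=0.4555
    cross y-line → (4,3), t=1.3137
    cross x-line → (3,3), t=1.4908
    cross x-line → (2,3), t=2.5261
    cross x-line → (1,3), t=3.5614
    cross x-line → (0,3), t=4.5966 (wall)
  → r_4 = 4.5966
beam 5: φ=90°, α=240°
  d=(-0.5000,-0.8660)  start (5,4)  tX=0.8800 tY=0.3926  stride 1/|dx|=2.0000 1/|dy|=1.1547
    cross y-line → (5,3), t=0.3926
    cross x-line → (4,3), t=0.8800
    cross y-line → (4,2), t=1.5473
    cross y-line → (4,1), t=2.7020
    cross x-line → (3,1), t=2.8800
    cross y-line → (3,0), t=3.8567 (wall)
  → r_5 = 3.8567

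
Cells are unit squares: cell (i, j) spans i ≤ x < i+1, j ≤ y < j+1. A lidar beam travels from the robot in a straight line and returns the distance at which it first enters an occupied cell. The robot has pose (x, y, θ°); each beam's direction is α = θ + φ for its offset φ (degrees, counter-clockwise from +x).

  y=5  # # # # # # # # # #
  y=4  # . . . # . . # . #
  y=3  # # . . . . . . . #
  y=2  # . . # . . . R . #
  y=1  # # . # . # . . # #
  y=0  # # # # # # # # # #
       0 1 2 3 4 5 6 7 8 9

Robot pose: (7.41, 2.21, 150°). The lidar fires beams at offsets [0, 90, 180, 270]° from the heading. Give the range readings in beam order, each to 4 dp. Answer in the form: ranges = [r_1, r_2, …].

beam 1: φ=0°, α=150°
  dir = (cos 150°, sin 150°) = (-0.8660, 0.5000); from cell (7,2)
  next x-line at t=0.4734, next y-line at t=1.5800; Δt_x=1.1547, Δt_y=2.0000
    x: enter (6,2) at t=0.4734
    y: enter (6,3) at t=1.5800
    x: enter (5,3) at t=1.6281
    x: enter (4,3) at t=2.7828
    y: enter (4,4) at t=3.5800 ← occupied
  → r_1 = 3.5800
beam 2: φ=90°, α=240°
  dir = (cos 240°, sin 240°) = (-0.5000, -0.8660); from cell (7,2)
  next x-line at t=0.8200, next y-line at t=0.2425; Δt_x=2.0000, Δt_y=1.1547
    y: enter (7,1) at t=0.2425
    x: enter (6,1) at t=0.8200
    y: enter (6,0) at t=1.3972 ← occupied
  → r_2 = 1.3972
beam 3: φ=180°, α=330°
  dir = (cos 330°, sin 330°) = (0.8660, -0.5000); from cell (7,2)
  next x-line at t=0.6813, next y-line at t=0.4200; Δt_x=1.1547, Δt_y=2.0000
    y: enter (7,1) at t=0.4200
    x: enter (8,1) at t=0.6813 ← occupied
  → r_3 = 0.6813
beam 4: φ=270°, α=60°
  dir = (cos 60°, sin 60°) = (0.5000, 0.8660); from cell (7,2)
  next x-line at t=1.1800, next y-line at t=0.9122; Δt_x=2.0000, Δt_y=1.1547
    y: enter (7,3) at t=0.9122
    x: enter (8,3) at t=1.1800
    y: enter (8,4) at t=2.0669
    x: enter (9,4) at t=3.1800 ← occupied
  → r_4 = 3.1800

ranges = [3.5800, 1.3972, 0.6813, 3.1800]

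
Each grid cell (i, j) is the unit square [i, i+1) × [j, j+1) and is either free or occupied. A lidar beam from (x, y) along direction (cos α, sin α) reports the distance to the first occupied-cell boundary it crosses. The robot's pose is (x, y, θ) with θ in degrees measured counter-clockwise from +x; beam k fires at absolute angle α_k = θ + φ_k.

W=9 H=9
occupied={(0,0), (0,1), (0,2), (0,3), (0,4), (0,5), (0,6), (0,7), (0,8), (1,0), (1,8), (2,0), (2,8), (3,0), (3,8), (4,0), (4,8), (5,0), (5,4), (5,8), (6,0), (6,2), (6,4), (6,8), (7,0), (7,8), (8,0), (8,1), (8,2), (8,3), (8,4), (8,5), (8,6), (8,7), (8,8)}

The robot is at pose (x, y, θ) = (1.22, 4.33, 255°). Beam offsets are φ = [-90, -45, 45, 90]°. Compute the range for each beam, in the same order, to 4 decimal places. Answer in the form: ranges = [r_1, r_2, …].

beam 1: φ=-90°, α=165°
  d=(-0.9659,0.2588)  start (1,4)  tX=0.2278 tY=2.5887  stride 1/|dx|=1.0353 1/|dy|=3.8637
    cross x-line → (0,4), t=0.2278 (wall)
  → r_1 = 0.2278
beam 2: φ=-45°, α=210°
  d=(-0.8660,-0.5000)  start (1,4)  tX=0.2540 tY=0.6600  stride 1/|dx|=1.1547 1/|dy|=2.0000
    cross x-line → (0,4), t=0.2540 (wall)
  → r_2 = 0.2540
beam 3: φ=45°, α=300°
  d=(0.5000,-0.8660)  start (1,4)  tX=1.5600 tY=0.3811  stride 1/|dx|=2.0000 1/|dy|=1.1547
    cross y-line → (1,3), t=0.3811
    cross y-line → (1,2), t=1.5358
    cross x-line → (2,2), t=1.5600
    cross y-line → (2,1), t=2.6905
    cross x-line → (3,1), t=3.5600
    cross y-line → (3,0), t=3.8452 (wall)
  → r_3 = 3.8452
beam 4: φ=90°, α=345°
  d=(0.9659,-0.2588)  start (1,4)  tX=0.8075 tY=1.2750  stride 1/|dx|=1.0353 1/|dy|=3.8637
    cross x-line → (2,4), t=0.8075
    cross y-line → (2,3), t=1.2750
    cross x-line → (3,3), t=1.8428
    cross x-line → (4,3), t=2.8781
    cross x-line → (5,3), t=3.9133
    cross x-line → (6,3), t=4.9486
    cross y-line → (6,2), t=5.1387 (wall)
  → r_4 = 5.1387

ranges = [0.2278, 0.2540, 3.8452, 5.1387]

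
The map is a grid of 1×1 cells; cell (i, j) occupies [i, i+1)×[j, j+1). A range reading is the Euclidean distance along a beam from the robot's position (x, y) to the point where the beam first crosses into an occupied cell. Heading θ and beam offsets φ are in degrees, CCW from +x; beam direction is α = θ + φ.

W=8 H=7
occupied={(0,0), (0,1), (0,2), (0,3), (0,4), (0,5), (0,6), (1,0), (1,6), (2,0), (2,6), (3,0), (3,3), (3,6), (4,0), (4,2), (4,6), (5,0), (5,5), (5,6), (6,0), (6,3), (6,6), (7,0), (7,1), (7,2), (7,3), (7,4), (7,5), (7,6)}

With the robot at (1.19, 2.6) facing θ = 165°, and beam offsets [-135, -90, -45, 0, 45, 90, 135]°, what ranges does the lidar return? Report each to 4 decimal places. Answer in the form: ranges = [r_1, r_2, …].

beam 1: φ=-135°, α=30°
  direction (0.8660, 0.5000); cell (1,2); t to first gridline: x 0.9353, y 0.8000 (then +1.1547 / +2.0000)
    (1,3) via y @ 0.8000
    (2,3) via x @ 0.9353
    (3,3) via x @ 2.0900  # hit
  → r_1 = 2.0900
beam 2: φ=-90°, α=75°
  direction (0.2588, 0.9659); cell (1,2); t to first gridline: x 3.1296, y 0.4141 (then +3.8637 / +1.0353)
    (1,3) via y @ 0.4141
    (1,4) via y @ 1.4494
    (1,5) via y @ 2.4847
    (2,5) via x @ 3.1296
    (2,6) via y @ 3.5199  # hit
  → r_2 = 3.5199
beam 3: φ=-45°, α=120°
  direction (-0.5000, 0.8660); cell (1,2); t to first gridline: x 0.3800, y 0.4619 (then +2.0000 / +1.1547)
    (0,2) via x @ 0.3800  # hit
  → r_3 = 0.3800
beam 4: φ=0°, α=165°
  direction (-0.9659, 0.2588); cell (1,2); t to first gridline: x 0.1967, y 1.5455 (then +1.0353 / +3.8637)
    (0,2) via x @ 0.1967  # hit
  → r_4 = 0.1967
beam 5: φ=45°, α=210°
  direction (-0.8660, -0.5000); cell (1,2); t to first gridline: x 0.2194, y 1.2000 (then +1.1547 / +2.0000)
    (0,2) via x @ 0.2194  # hit
  → r_5 = 0.2194
beam 6: φ=90°, α=255°
  direction (-0.2588, -0.9659); cell (1,2); t to first gridline: x 0.7341, y 0.6212 (then +3.8637 / +1.0353)
    (1,1) via y @ 0.6212
    (0,1) via x @ 0.7341  # hit
  → r_6 = 0.7341
beam 7: φ=135°, α=300°
  direction (0.5000, -0.8660); cell (1,2); t to first gridline: x 1.6200, y 0.6928 (then +2.0000 / +1.1547)
    (1,1) via y @ 0.6928
    (2,1) via x @ 1.6200
    (2,0) via y @ 1.8475  # hit
  → r_7 = 1.8475

ranges = [2.0900, 3.5199, 0.3800, 0.1967, 0.2194, 0.7341, 1.8475]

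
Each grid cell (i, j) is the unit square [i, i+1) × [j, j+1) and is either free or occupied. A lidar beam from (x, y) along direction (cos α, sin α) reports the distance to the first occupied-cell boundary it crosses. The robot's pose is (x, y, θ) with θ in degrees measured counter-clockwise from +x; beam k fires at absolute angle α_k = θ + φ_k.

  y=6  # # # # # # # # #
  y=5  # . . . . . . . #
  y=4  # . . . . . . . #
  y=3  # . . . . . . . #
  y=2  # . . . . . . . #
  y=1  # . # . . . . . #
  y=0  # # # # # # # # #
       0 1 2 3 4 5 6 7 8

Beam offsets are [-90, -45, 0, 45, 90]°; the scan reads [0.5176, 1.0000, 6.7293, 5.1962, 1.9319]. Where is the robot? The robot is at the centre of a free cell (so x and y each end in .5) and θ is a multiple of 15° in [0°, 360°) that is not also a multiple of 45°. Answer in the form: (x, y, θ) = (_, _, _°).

(x, y, θ) = (7.5, 5.5, 195°)

Enumerate (i+0.5, j+0.5, θ) over the 34 free cells and 16 admissible headings. For each, cast all 5 beams and compare to the given ranges.
  (7.5, 3.5, 105°): beam 3 = 2.5882 ≠ 6.7293 ✗
  (5.5, 3.5, 240°): beam 1 = 5.0000 ≠ 0.5176 ✗
  (4.5, 5.5, 75°): beam 1 = 3.6235 ≠ 0.5176 ✗
  …
  (7.5, 5.5, 195°): r_1=0.5176, r_2=1.0000, r_3=6.7293, r_4=5.1962, r_5=1.9319 — all match ✓
Unique over the lattice → pose = (7.5, 5.5, 195°).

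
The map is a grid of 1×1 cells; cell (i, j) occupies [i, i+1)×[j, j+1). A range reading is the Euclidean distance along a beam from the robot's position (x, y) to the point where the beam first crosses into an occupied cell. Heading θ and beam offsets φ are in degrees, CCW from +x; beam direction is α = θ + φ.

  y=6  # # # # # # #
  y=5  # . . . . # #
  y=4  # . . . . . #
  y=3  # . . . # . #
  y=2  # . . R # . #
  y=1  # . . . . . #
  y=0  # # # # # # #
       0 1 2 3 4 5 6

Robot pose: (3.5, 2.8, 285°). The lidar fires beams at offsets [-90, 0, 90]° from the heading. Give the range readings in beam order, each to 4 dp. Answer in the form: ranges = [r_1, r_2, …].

ranges = [2.5882, 1.8635, 0.5176]

beam 1: φ=-90°, α=195°
  dir = (cos 195°, sin 195°) = (-0.9659, -0.2588); from cell (3,2)
  next x-line at t=0.5176, next y-line at t=3.0910; Δt_x=1.0353, Δt_y=3.8637
    x: enter (2,2) at t=0.5176
    x: enter (1,2) at t=1.5529
    x: enter (0,2) at t=2.5882 ← occupied
  → r_1 = 2.5882
beam 2: φ=0°, α=285°
  dir = (cos 285°, sin 285°) = (0.2588, -0.9659); from cell (3,2)
  next x-line at t=1.9319, next y-line at t=0.8282; Δt_x=3.8637, Δt_y=1.0353
    y: enter (3,1) at t=0.8282
    y: enter (3,0) at t=1.8635 ← occupied
  → r_2 = 1.8635
beam 3: φ=90°, α=15°
  dir = (cos 15°, sin 15°) = (0.9659, 0.2588); from cell (3,2)
  next x-line at t=0.5176, next y-line at t=0.7727; Δt_x=1.0353, Δt_y=3.8637
    x: enter (4,2) at t=0.5176 ← occupied
  → r_3 = 0.5176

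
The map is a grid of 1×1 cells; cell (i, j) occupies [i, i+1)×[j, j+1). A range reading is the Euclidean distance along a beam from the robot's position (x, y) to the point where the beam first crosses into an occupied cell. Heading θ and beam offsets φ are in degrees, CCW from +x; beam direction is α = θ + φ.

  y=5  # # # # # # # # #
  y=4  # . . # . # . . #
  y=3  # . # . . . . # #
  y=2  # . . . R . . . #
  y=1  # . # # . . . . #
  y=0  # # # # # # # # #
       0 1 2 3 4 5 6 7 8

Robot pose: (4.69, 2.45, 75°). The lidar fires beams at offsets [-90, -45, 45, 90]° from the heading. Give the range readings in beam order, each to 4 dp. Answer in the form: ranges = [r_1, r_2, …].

ranges = [3.4268, 2.6674, 1.7898, 2.1250]

beam 1: φ=-90°, α=345°
  cosα=0.9659 sinα=-0.2588 | (4,2) | tMaxX 0.3209 tMaxY 1.7387 | tΔX 1.0353 tΔY 3.8637
    t=0.3209 [x] (5,2)
    t=1.3562 [x] (6,2)
    t=1.7387 [y] (6,1)
    t=2.3915 [x] (7,1)
    t=3.4268 [x] (8,1) — stop
  → r_1 = 3.4268
beam 2: φ=-45°, α=30°
  cosα=0.8660 sinα=0.5000 | (4,2) | tMaxX 0.3580 tMaxY 1.1000 | tΔX 1.1547 tΔY 2.0000
    t=0.3580 [x] (5,2)
    t=1.1000 [y] (5,3)
    t=1.5127 [x] (6,3)
    t=2.6674 [x] (7,3) — stop
  → r_2 = 2.6674
beam 3: φ=45°, α=120°
  cosα=-0.5000 sinα=0.8660 | (4,2) | tMaxX 1.3800 tMaxY 0.6351 | tΔX 2.0000 tΔY 1.1547
    t=0.6351 [y] (4,3)
    t=1.3800 [x] (3,3)
    t=1.7898 [y] (3,4) — stop
  → r_3 = 1.7898
beam 4: φ=90°, α=165°
  cosα=-0.9659 sinα=0.2588 | (4,2) | tMaxX 0.7143 tMaxY 2.1250 | tΔX 1.0353 tΔY 3.8637
    t=0.7143 [x] (3,2)
    t=1.7496 [x] (2,2)
    t=2.1250 [y] (2,3) — stop
  → r_4 = 2.1250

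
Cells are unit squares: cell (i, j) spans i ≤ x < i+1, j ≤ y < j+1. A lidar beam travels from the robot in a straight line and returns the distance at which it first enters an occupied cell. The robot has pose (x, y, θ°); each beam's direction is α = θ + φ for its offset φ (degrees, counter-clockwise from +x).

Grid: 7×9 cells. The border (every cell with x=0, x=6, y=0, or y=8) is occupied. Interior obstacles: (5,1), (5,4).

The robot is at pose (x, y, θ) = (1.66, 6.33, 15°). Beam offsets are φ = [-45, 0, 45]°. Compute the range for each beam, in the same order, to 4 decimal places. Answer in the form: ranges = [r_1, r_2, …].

ranges = [3.8567, 4.4931, 1.9283]

beam 1: φ=-45°, α=330°
  direction (0.8660, -0.5000); cell (1,6); t to first gridline: x 0.3926, y 0.6600 (then +1.1547 / +2.0000)
    (2,6) via x @ 0.3926
    (2,5) via y @ 0.6600
    (3,5) via x @ 1.5473
    (3,4) via y @ 2.6600
    (4,4) via x @ 2.7020
    (5,4) via x @ 3.8567  # hit
  → r_1 = 3.8567
beam 2: φ=0°, α=15°
  direction (0.9659, 0.2588); cell (1,6); t to first gridline: x 0.3520, y 2.5887 (then +1.0353 / +3.8637)
    (2,6) via x @ 0.3520
    (3,6) via x @ 1.3873
    (4,6) via x @ 2.4225
    (4,7) via y @ 2.5887
    (5,7) via x @ 3.4578
    (6,7) via x @ 4.4931  # hit
  → r_2 = 4.4931
beam 3: φ=45°, α=60°
  direction (0.5000, 0.8660); cell (1,6); t to first gridline: x 0.6800, y 0.7736 (then +2.0000 / +1.1547)
    (2,6) via x @ 0.6800
    (2,7) via y @ 0.7736
    (2,8) via y @ 1.9283  # hit
  → r_3 = 1.9283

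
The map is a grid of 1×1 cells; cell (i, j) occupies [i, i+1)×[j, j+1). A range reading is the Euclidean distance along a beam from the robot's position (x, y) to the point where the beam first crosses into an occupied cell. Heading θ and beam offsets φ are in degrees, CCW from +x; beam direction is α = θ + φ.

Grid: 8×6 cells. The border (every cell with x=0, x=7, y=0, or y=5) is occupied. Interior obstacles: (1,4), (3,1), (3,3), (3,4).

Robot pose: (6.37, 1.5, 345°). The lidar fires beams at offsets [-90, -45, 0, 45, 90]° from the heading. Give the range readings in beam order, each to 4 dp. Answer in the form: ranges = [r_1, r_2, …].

ranges = [0.5176, 0.5774, 0.6522, 0.7275, 2.4341]

beam 1: φ=-90°, α=255°
  cosα=-0.2588 sinα=-0.9659 | (6,1) | tMaxX 1.4296 tMaxY 0.5176 | tΔX 3.8637 tΔY 1.0353
    t=0.5176 [y] (6,0) — stop
  → r_1 = 0.5176
beam 2: φ=-45°, α=300°
  cosα=0.5000 sinα=-0.8660 | (6,1) | tMaxX 1.2600 tMaxY 0.5774 | tΔX 2.0000 tΔY 1.1547
    t=0.5774 [y] (6,0) — stop
  → r_2 = 0.5774
beam 3: φ=0°, α=345°
  cosα=0.9659 sinα=-0.2588 | (6,1) | tMaxX 0.6522 tMaxY 1.9319 | tΔX 1.0353 tΔY 3.8637
    t=0.6522 [x] (7,1) — stop
  → r_3 = 0.6522
beam 4: φ=45°, α=30°
  cosα=0.8660 sinα=0.5000 | (6,1) | tMaxX 0.7275 tMaxY 1.0000 | tΔX 1.1547 tΔY 2.0000
    t=0.7275 [x] (7,1) — stop
  → r_4 = 0.7275
beam 5: φ=90°, α=75°
  cosα=0.2588 sinα=0.9659 | (6,1) | tMaxX 2.4341 tMaxY 0.5176 | tΔX 3.8637 tΔY 1.0353
    t=0.5176 [y] (6,2)
    t=1.5529 [y] (6,3)
    t=2.4341 [x] (7,3) — stop
  → r_5 = 2.4341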